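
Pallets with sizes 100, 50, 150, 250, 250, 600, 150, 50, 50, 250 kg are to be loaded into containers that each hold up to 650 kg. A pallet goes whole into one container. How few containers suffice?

Total = 600 + 250 + 250 + 250 + 150 + 150 + 100 + 50 + 50 + 50 = 1900 kg.
Lower bound: ⌈1900/650⌉ = 3 containers.
A packing using 3 containers:
  container 1: 600 + 50 = 650
  container 2: 250 + 250 + 150 = 650
  container 3: 250 + 150 + 100 + 50 + 50 = 600
This matches the lower bound, so 3 is optimal.

3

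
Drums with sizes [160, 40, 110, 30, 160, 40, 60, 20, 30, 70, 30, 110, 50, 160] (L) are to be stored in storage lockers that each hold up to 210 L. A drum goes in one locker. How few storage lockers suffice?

6

Total = 160 + 160 + 160 + 110 + 110 + 70 + 60 + 50 + 40 + 40 + 30 + 30 + 30 + 20 = 1070 L.
Lower bound: ⌈1070/210⌉ = 6 storage lockers.
A packing using 6 storage lockers:
  locker 1: 160 + 50 = 210
  locker 2: 160 + 40 = 200
  locker 3: 160 + 40 = 200
  locker 4: 110 + 70 + 30 = 210
  locker 5: 110 + 60 + 30 = 200
  locker 6: 30 + 20 = 50
This matches the lower bound, so 6 is optimal.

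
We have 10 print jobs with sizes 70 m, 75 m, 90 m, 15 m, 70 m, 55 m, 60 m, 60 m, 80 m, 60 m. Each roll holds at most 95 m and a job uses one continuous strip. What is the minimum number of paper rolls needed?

9

Total = 90 + 80 + 75 + 70 + 70 + 60 + 60 + 60 + 55 + 15 = 635 m.
Lower bound: ⌈635/95⌉ = 7 paper rolls.
Also, 9 print jobs each exceed 95/2 m, and no two of those can share a roll, so at least 9 paper rolls are needed.
A packing using 9 paper rolls:
  roll 1: 90 = 90
  roll 2: 80 + 15 = 95
  roll 3: 75 = 75
  roll 4: 70 = 70
  roll 5: 70 = 70
  roll 6: 60 = 60
  roll 7: 60 = 60
  roll 8: 60 = 60
  roll 9: 55 = 55
This matches the lower bound, so 9 is optimal.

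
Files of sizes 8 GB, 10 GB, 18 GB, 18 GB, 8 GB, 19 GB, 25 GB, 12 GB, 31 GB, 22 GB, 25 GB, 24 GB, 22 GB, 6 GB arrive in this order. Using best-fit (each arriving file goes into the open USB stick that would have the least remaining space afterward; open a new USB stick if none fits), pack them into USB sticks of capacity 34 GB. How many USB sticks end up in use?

10

  8 → USB stick 1 (new)  [load 8/34]
  10 → USB stick 1  [load 18/34]
  18 → USB stick 2 (new)  [load 18/34]
  18 → USB stick 3 (new)  [load 18/34]
  8 → USB stick 1  [load 26/34]
  19 → USB stick 4 (new)  [load 19/34]
  25 → USB stick 5 (new)  [load 25/34]
  12 → USB stick 4  [load 31/34]
  31 → USB stick 6 (new)  [load 31/34]
  22 → USB stick 7 (new)  [load 22/34]
  25 → USB stick 8 (new)  [load 25/34]
  24 → USB stick 9 (new)  [load 24/34]
  22 → USB stick 10 (new)  [load 22/34]
  6 → USB stick 1  [load 32/34]
10 USB sticks opened.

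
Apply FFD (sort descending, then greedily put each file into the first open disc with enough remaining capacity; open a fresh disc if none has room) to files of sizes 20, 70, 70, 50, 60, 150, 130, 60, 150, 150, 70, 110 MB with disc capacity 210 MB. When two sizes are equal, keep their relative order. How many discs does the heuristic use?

6

Sorted descending: 150, 150, 150, 130, 110, 70, 70, 70, 60, 60, 50, 20.
  150 → disc 1 (new)  [load 150/210]
  150 → disc 2 (new)  [load 150/210]
  150 → disc 3 (new)  [load 150/210]
  130 → disc 4 (new)  [load 130/210]
  110 → disc 5 (new)  [load 110/210]
  70 → disc 4  [load 200/210]
  70 → disc 5  [load 180/210]
  70 → disc 6 (new)  [load 70/210]
  60 → disc 1  [load 210/210]
  60 → disc 2  [load 210/210]
  50 → disc 3  [load 200/210]
  20 → disc 5  [load 200/210]
6 discs opened.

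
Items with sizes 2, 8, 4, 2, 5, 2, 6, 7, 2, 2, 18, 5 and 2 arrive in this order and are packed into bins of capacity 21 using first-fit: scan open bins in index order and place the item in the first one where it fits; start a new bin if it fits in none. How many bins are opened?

  2 → bin 1 (new)  [load 2/21]
  8 → bin 1  [load 10/21]
  4 → bin 1  [load 14/21]
  2 → bin 1  [load 16/21]
  5 → bin 1  [load 21/21]
  2 → bin 2 (new)  [load 2/21]
  6 → bin 2  [load 8/21]
  7 → bin 2  [load 15/21]
  2 → bin 2  [load 17/21]
  2 → bin 2  [load 19/21]
  18 → bin 3 (new)  [load 18/21]
  5 → bin 4 (new)  [load 5/21]
  2 → bin 2  [load 21/21]
4 bins opened.

4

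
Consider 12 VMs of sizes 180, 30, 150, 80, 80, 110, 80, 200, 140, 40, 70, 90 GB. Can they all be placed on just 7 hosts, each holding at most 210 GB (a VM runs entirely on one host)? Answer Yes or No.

Yes

A valid assignment using 7 hosts:
  host 1: 200 = 200
  host 2: 180 + 30 = 210
  host 3: 150 + 40 = 190
  host 4: 140 + 70 = 210
  host 5: 110 + 90 = 200
  host 6: 80 + 80 = 160
  host 7: 80 = 80
Every load is within 210 GB, so 7 hosts suffice.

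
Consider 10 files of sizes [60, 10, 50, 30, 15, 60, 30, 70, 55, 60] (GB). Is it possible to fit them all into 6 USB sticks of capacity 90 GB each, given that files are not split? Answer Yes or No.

Yes

A valid assignment using 6 USB sticks:
  USB stick 1: 70 + 15 = 85
  USB stick 2: 60 + 30 = 90
  USB stick 3: 60 + 30 = 90
  USB stick 4: 60 + 10 = 70
  USB stick 5: 55 = 55
  USB stick 6: 50 = 50
Every load is within 90 GB, so 6 USB sticks suffice.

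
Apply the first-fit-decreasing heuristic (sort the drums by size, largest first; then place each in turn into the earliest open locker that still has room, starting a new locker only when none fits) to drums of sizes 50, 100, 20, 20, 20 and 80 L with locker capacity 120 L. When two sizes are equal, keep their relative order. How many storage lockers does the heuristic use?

Sorted descending: 100, 80, 50, 20, 20, 20.
  100 → locker 1 (new)  [load 100/120]
  80 → locker 2 (new)  [load 80/120]
  50 → locker 3 (new)  [load 50/120]
  20 → locker 1  [load 120/120]
  20 → locker 2  [load 100/120]
  20 → locker 2  [load 120/120]
3 storage lockers opened.

3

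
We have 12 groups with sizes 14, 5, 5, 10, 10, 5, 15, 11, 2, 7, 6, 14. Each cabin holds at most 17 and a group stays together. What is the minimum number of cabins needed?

7

Total = 15 + 14 + 14 + 11 + 10 + 10 + 7 + 6 + 5 + 5 + 5 + 2 = 104.
Lower bound: ⌈104/17⌉ = 7 cabins.
A packing using 7 cabins:
  cabin 1: 15 + 2 = 17
  cabin 2: 14 = 14
  cabin 3: 14 = 14
  cabin 4: 11 + 6 = 17
  cabin 5: 10 + 7 = 17
  cabin 6: 10 + 5 = 15
  cabin 7: 5 + 5 = 10
This matches the lower bound, so 7 is optimal.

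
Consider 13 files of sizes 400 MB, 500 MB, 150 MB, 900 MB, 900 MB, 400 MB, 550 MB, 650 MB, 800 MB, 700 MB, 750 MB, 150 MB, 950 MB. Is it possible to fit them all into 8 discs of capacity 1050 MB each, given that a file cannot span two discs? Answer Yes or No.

Total = 7800 MB; ⌈7800/1050⌉ = 8.
The bound of 8 does not rule out 8, but exhaustive search shows no assignment into 8 discs of capacity 1050 MB exists — the minimum is 9.

No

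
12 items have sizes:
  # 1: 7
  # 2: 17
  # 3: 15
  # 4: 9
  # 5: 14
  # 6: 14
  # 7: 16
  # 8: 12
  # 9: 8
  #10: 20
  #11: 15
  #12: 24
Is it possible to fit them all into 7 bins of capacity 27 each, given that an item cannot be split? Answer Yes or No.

Total = 171; ⌈171/27⌉ = 7.
8 items each exceed half the capacity and cannot share a bin, forcing at least 8 bins.
At least 8 bins are required, but only 7 are allowed.

No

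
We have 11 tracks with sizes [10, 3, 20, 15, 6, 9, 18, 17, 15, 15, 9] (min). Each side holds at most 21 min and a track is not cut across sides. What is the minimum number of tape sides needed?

8

Total = 20 + 18 + 17 + 15 + 15 + 15 + 10 + 9 + 9 + 6 + 3 = 137 min.
Lower bound: ⌈137/21⌉ = 7 tape sides.
A packing using 8 tape sides:
  side 1: 20 = 20
  side 2: 18 + 3 = 21
  side 3: 17 = 17
  side 4: 15 + 6 = 21
  side 5: 15 = 15
  side 6: 15 = 15
  side 7: 10 + 9 = 19
  side 8: 9 = 9
No arrangement into 7 tape sides stays within capacity, so 8 is optimal.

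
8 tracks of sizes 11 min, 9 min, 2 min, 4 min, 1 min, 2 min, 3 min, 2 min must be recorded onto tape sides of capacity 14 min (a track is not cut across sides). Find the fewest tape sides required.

Total = 11 + 9 + 4 + 3 + 2 + 2 + 2 + 1 = 34 min.
Lower bound: ⌈34/14⌉ = 3 tape sides.
A packing using 3 tape sides:
  side 1: 11 + 3 = 14
  side 2: 9 + 4 + 1 = 14
  side 3: 2 + 2 + 2 = 6
This matches the lower bound, so 3 is optimal.

3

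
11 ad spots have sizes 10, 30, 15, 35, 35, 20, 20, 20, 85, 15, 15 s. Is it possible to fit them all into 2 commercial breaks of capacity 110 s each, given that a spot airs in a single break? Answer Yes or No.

No

Total = 300 s; ⌈300/110⌉ = 3.
At least 3 commercial breaks are required, but only 2 are allowed.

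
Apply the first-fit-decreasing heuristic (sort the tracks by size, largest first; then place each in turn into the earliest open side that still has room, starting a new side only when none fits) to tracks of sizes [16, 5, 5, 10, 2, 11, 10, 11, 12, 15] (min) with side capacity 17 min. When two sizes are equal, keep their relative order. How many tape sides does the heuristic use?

Sorted descending: 16, 15, 12, 11, 11, 10, 10, 5, 5, 2.
  16 → side 1 (new)  [load 16/17]
  15 → side 2 (new)  [load 15/17]
  12 → side 3 (new)  [load 12/17]
  11 → side 4 (new)  [load 11/17]
  11 → side 5 (new)  [load 11/17]
  10 → side 6 (new)  [load 10/17]
  10 → side 7 (new)  [load 10/17]
  5 → side 3  [load 17/17]
  5 → side 4  [load 16/17]
  2 → side 2  [load 17/17]
7 tape sides opened.

7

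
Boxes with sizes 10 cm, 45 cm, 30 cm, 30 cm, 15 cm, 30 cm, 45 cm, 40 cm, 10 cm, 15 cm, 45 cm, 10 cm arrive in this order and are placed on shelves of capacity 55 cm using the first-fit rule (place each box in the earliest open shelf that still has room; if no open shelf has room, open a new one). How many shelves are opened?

  10 → shelf 1 (new)  [load 10/55]
  45 → shelf 1  [load 55/55]
  30 → shelf 2 (new)  [load 30/55]
  30 → shelf 3 (new)  [load 30/55]
  15 → shelf 2  [load 45/55]
  30 → shelf 4 (new)  [load 30/55]
  45 → shelf 5 (new)  [load 45/55]
  40 → shelf 6 (new)  [load 40/55]
  10 → shelf 2  [load 55/55]
  15 → shelf 3  [load 45/55]
  45 → shelf 7 (new)  [load 45/55]
  10 → shelf 3  [load 55/55]
7 shelves opened.

7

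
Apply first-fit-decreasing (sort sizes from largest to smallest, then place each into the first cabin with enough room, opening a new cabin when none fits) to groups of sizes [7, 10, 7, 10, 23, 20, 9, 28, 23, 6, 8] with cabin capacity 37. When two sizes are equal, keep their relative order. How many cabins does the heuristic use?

5

Sorted descending: 28, 23, 23, 20, 10, 10, 9, 8, 7, 7, 6.
  28 → cabin 1 (new)  [load 28/37]
  23 → cabin 2 (new)  [load 23/37]
  23 → cabin 3 (new)  [load 23/37]
  20 → cabin 4 (new)  [load 20/37]
  10 → cabin 2  [load 33/37]
  10 → cabin 3  [load 33/37]
  9 → cabin 1  [load 37/37]
  8 → cabin 4  [load 28/37]
  7 → cabin 4  [load 35/37]
  7 → cabin 5 (new)  [load 7/37]
  6 → cabin 5  [load 13/37]
5 cabins opened.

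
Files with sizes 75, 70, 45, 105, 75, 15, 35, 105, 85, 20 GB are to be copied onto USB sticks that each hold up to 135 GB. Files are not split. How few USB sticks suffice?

6

Total = 105 + 105 + 85 + 75 + 75 + 70 + 45 + 35 + 20 + 15 = 630 GB.
Lower bound: ⌈630/135⌉ = 5 USB sticks.
Also, 6 files each exceed 135/2 GB, and no two of those can share a USB stick, so at least 6 USB sticks are needed.
A packing using 6 USB sticks:
  USB stick 1: 105 + 20 = 125
  USB stick 2: 105 + 15 = 120
  USB stick 3: 85 + 45 = 130
  USB stick 4: 75 + 35 = 110
  USB stick 5: 75 = 75
  USB stick 6: 70 = 70
This matches the lower bound, so 6 is optimal.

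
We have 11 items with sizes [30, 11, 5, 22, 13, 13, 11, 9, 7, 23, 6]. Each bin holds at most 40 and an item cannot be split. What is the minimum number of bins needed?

Total = 30 + 23 + 22 + 13 + 13 + 11 + 11 + 9 + 7 + 6 + 5 = 150.
Lower bound: ⌈150/40⌉ = 4 bins.
A packing using 4 bins:
  bin 1: 30 + 9 = 39
  bin 2: 23 + 13 = 36
  bin 3: 22 + 13 + 5 = 40
  bin 4: 11 + 11 + 7 + 6 = 35
This matches the lower bound, so 4 is optimal.

4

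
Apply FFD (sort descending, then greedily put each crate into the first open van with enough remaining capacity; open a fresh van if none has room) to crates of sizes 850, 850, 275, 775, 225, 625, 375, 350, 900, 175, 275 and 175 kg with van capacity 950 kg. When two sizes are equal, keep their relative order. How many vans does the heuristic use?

7

Sorted descending: 900, 850, 850, 775, 625, 375, 350, 275, 275, 225, 175, 175.
  900 → van 1 (new)  [load 900/950]
  850 → van 2 (new)  [load 850/950]
  850 → van 3 (new)  [load 850/950]
  775 → van 4 (new)  [load 775/950]
  625 → van 5 (new)  [load 625/950]
  375 → van 6 (new)  [load 375/950]
  350 → van 6  [load 725/950]
  275 → van 5  [load 900/950]
  275 → van 7 (new)  [load 275/950]
  225 → van 6  [load 950/950]
  175 → van 4  [load 950/950]
  175 → van 7  [load 450/950]
7 vans opened.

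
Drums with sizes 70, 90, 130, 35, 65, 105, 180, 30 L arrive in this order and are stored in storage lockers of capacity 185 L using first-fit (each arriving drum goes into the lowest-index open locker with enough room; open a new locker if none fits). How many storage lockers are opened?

5

  70 → locker 1 (new)  [load 70/185]
  90 → locker 1  [load 160/185]
  130 → locker 2 (new)  [load 130/185]
  35 → locker 2  [load 165/185]
  65 → locker 3 (new)  [load 65/185]
  105 → locker 3  [load 170/185]
  180 → locker 4 (new)  [load 180/185]
  30 → locker 5 (new)  [load 30/185]
5 storage lockers opened.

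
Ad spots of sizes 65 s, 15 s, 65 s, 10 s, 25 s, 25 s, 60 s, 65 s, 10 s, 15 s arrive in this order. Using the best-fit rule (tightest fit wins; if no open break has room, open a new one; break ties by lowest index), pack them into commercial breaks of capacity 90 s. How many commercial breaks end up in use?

  65 → break 1 (new)  [load 65/90]
  15 → break 1  [load 80/90]
  65 → break 2 (new)  [load 65/90]
  10 → break 1  [load 90/90]
  25 → break 2  [load 90/90]
  25 → break 3 (new)  [load 25/90]
  60 → break 3  [load 85/90]
  65 → break 4 (new)  [load 65/90]
  10 → break 4  [load 75/90]
  15 → break 4  [load 90/90]
4 commercial breaks opened.

4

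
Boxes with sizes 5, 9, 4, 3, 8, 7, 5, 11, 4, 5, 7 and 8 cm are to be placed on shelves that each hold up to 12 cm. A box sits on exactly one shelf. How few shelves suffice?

Total = 11 + 9 + 8 + 8 + 7 + 7 + 5 + 5 + 5 + 4 + 4 + 3 = 76 cm.
Lower bound: ⌈76/12⌉ = 7 shelves.
A packing using 7 shelves:
  shelf 1: 11 = 11
  shelf 2: 9 + 3 = 12
  shelf 3: 8 + 4 = 12
  shelf 4: 8 + 4 = 12
  shelf 5: 7 + 5 = 12
  shelf 6: 7 + 5 = 12
  shelf 7: 5 = 5
This matches the lower bound, so 7 is optimal.

7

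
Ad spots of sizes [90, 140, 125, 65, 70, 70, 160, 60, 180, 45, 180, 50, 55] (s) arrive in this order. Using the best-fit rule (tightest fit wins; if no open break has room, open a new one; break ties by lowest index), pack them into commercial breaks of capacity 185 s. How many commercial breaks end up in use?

  90 → break 1 (new)  [load 90/185]
  140 → break 2 (new)  [load 140/185]
  125 → break 3 (new)  [load 125/185]
  65 → break 1  [load 155/185]
  70 → break 4 (new)  [load 70/185]
  70 → break 4  [load 140/185]
  160 → break 5 (new)  [load 160/185]
  60 → break 3  [load 185/185]
  180 → break 6 (new)  [load 180/185]
  45 → break 2  [load 185/185]
  180 → break 7 (new)  [load 180/185]
  50 → break 8 (new)  [load 50/185]
  55 → break 8  [load 105/185]
8 commercial breaks opened.

8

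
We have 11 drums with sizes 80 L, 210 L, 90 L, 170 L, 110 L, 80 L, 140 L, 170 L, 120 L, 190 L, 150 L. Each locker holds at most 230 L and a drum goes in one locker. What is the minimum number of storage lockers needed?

8

Total = 210 + 190 + 170 + 170 + 150 + 140 + 120 + 110 + 90 + 80 + 80 = 1510 L.
Lower bound: ⌈1510/230⌉ = 7 storage lockers.
A packing using 8 storage lockers:
  locker 1: 210 = 210
  locker 2: 190 = 190
  locker 3: 170 = 170
  locker 4: 170 = 170
  locker 5: 150 + 80 = 230
  locker 6: 140 + 90 = 230
  locker 7: 120 + 110 = 230
  locker 8: 80 = 80
No arrangement into 7 storage lockers stays within capacity, so 8 is optimal.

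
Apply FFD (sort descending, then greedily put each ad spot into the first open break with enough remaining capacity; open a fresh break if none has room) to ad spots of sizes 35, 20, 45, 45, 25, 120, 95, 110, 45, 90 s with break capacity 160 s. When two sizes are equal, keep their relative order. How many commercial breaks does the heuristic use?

Sorted descending: 120, 110, 95, 90, 45, 45, 45, 35, 25, 20.
  120 → break 1 (new)  [load 120/160]
  110 → break 2 (new)  [load 110/160]
  95 → break 3 (new)  [load 95/160]
  90 → break 4 (new)  [load 90/160]
  45 → break 2  [load 155/160]
  45 → break 3  [load 140/160]
  45 → break 4  [load 135/160]
  35 → break 1  [load 155/160]
  25 → break 4  [load 160/160]
  20 → break 3  [load 160/160]
4 commercial breaks opened.

4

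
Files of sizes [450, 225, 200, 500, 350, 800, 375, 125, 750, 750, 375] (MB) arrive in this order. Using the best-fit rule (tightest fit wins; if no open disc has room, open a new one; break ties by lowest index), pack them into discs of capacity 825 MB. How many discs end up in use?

  450 → disc 1 (new)  [load 450/825]
  225 → disc 1  [load 675/825]
  200 → disc 2 (new)  [load 200/825]
  500 → disc 2  [load 700/825]
  350 → disc 3 (new)  [load 350/825]
  800 → disc 4 (new)  [load 800/825]
  375 → disc 3  [load 725/825]
  125 → disc 2  [load 825/825]
  750 → disc 5 (new)  [load 750/825]
  750 → disc 6 (new)  [load 750/825]
  375 → disc 7 (new)  [load 375/825]
7 discs opened.

7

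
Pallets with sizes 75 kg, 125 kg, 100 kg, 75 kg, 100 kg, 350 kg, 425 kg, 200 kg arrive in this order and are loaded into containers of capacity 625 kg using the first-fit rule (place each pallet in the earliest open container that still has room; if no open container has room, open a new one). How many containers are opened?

3

  75 → container 1 (new)  [load 75/625]
  125 → container 1  [load 200/625]
  100 → container 1  [load 300/625]
  75 → container 1  [load 375/625]
  100 → container 1  [load 475/625]
  350 → container 2 (new)  [load 350/625]
  425 → container 3 (new)  [load 425/625]
  200 → container 2  [load 550/625]
3 containers opened.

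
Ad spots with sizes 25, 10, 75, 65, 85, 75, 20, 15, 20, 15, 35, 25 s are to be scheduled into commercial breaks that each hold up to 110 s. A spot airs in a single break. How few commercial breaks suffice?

Total = 85 + 75 + 75 + 65 + 35 + 25 + 25 + 20 + 20 + 15 + 15 + 10 = 465 s.
Lower bound: ⌈465/110⌉ = 5 commercial breaks.
A packing using 5 commercial breaks:
  break 1: 85 + 25 = 110
  break 2: 75 + 35 = 110
  break 3: 75 + 25 + 10 = 110
  break 4: 65 + 20 + 20 = 105
  break 5: 15 + 15 = 30
This matches the lower bound, so 5 is optimal.

5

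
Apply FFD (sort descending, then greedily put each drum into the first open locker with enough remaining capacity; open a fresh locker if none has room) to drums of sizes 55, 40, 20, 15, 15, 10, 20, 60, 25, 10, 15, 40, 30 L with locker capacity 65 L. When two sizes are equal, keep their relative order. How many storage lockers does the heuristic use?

Sorted descending: 60, 55, 40, 40, 30, 25, 20, 20, 15, 15, 15, 10, 10.
  60 → locker 1 (new)  [load 60/65]
  55 → locker 2 (new)  [load 55/65]
  40 → locker 3 (new)  [load 40/65]
  40 → locker 4 (new)  [load 40/65]
  30 → locker 5 (new)  [load 30/65]
  25 → locker 3  [load 65/65]
  20 → locker 4  [load 60/65]
  20 → locker 5  [load 50/65]
  15 → locker 5  [load 65/65]
  15 → locker 6 (new)  [load 15/65]
  15 → locker 6  [load 30/65]
  10 → locker 2  [load 65/65]
  10 → locker 6  [load 40/65]
6 storage lockers opened.

6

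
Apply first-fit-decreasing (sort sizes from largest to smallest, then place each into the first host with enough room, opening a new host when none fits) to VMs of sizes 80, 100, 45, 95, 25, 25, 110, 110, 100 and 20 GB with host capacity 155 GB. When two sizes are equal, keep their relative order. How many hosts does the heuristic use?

6

Sorted descending: 110, 110, 100, 100, 95, 80, 45, 25, 25, 20.
  110 → host 1 (new)  [load 110/155]
  110 → host 2 (new)  [load 110/155]
  100 → host 3 (new)  [load 100/155]
  100 → host 4 (new)  [load 100/155]
  95 → host 5 (new)  [load 95/155]
  80 → host 6 (new)  [load 80/155]
  45 → host 1  [load 155/155]
  25 → host 2  [load 135/155]
  25 → host 3  [load 125/155]
  20 → host 2  [load 155/155]
6 hosts opened.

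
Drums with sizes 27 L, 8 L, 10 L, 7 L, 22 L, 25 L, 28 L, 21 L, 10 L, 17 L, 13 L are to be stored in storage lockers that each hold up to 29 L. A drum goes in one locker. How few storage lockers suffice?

7

Total = 28 + 27 + 25 + 22 + 21 + 17 + 13 + 10 + 10 + 8 + 7 = 188 L.
Lower bound: ⌈188/29⌉ = 7 storage lockers.
A packing using 7 storage lockers:
  locker 1: 28 = 28
  locker 2: 27 = 27
  locker 3: 25 = 25
  locker 4: 22 + 7 = 29
  locker 5: 21 + 8 = 29
  locker 6: 17 + 10 = 27
  locker 7: 13 + 10 = 23
This matches the lower bound, so 7 is optimal.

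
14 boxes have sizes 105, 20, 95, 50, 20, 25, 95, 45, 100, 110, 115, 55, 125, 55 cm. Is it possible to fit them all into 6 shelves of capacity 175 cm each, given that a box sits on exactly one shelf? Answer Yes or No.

Total = 1015 cm; ⌈1015/175⌉ = 6.
7 boxes each exceed half the capacity and cannot share a shelf, forcing at least 7 shelves.
At least 7 shelves are required, but only 6 are allowed.

No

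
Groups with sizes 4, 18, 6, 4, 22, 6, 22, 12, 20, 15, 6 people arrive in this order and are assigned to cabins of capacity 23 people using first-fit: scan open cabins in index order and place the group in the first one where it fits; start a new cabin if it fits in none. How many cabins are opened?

  4 → cabin 1 (new)  [load 4/23]
  18 → cabin 1  [load 22/23]
  6 → cabin 2 (new)  [load 6/23]
  4 → cabin 2  [load 10/23]
  22 → cabin 3 (new)  [load 22/23]
  6 → cabin 2  [load 16/23]
  22 → cabin 4 (new)  [load 22/23]
  12 → cabin 5 (new)  [load 12/23]
  20 → cabin 6 (new)  [load 20/23]
  15 → cabin 7 (new)  [load 15/23]
  6 → cabin 2  [load 22/23]
7 cabins opened.

7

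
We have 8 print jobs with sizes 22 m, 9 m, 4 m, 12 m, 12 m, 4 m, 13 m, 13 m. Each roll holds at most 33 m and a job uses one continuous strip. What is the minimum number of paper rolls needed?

Total = 22 + 13 + 13 + 12 + 12 + 9 + 4 + 4 = 89 m.
Lower bound: ⌈89/33⌉ = 3 paper rolls.
A packing using 3 paper rolls:
  roll 1: 22 + 9 = 31
  roll 2: 13 + 13 + 4 = 30
  roll 3: 12 + 12 + 4 = 28
This matches the lower bound, so 3 is optimal.

3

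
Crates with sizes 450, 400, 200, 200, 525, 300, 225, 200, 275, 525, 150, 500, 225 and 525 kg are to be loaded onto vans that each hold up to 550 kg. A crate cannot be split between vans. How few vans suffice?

Total = 525 + 525 + 525 + 500 + 450 + 400 + 300 + 275 + 225 + 225 + 200 + 200 + 200 + 150 = 4700 kg.
Lower bound: ⌈4700/550⌉ = 9 vans.
A packing using 10 vans:
  van 1: 525 = 525
  van 2: 525 = 525
  van 3: 525 = 525
  van 4: 500 = 500
  van 5: 450 = 450
  van 6: 400 + 150 = 550
  van 7: 300 + 225 = 525
  van 8: 275 + 225 = 500
  van 9: 200 + 200 = 400
  van 10: 200 = 200
No arrangement into 9 vans stays within capacity, so 10 is optimal.

10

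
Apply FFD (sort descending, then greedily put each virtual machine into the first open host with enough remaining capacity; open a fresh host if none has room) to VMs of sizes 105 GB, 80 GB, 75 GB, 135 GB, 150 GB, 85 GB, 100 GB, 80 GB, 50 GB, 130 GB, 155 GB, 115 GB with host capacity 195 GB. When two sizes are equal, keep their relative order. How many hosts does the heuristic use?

Sorted descending: 155, 150, 135, 130, 115, 105, 100, 85, 80, 80, 75, 50.
  155 → host 1 (new)  [load 155/195]
  150 → host 2 (new)  [load 150/195]
  135 → host 3 (new)  [load 135/195]
  130 → host 4 (new)  [load 130/195]
  115 → host 5 (new)  [load 115/195]
  105 → host 6 (new)  [load 105/195]
  100 → host 7 (new)  [load 100/195]
  85 → host 6  [load 190/195]
  80 → host 5  [load 195/195]
  80 → host 7  [load 180/195]
  75 → host 8 (new)  [load 75/195]
  50 → host 3  [load 185/195]
8 hosts opened.

8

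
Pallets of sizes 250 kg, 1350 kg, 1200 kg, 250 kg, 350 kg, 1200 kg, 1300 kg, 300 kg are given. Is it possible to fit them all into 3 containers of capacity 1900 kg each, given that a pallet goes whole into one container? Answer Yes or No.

No

Total = 6200 kg; ⌈6200/1900⌉ = 4.
At least 4 containers are required, but only 3 are allowed.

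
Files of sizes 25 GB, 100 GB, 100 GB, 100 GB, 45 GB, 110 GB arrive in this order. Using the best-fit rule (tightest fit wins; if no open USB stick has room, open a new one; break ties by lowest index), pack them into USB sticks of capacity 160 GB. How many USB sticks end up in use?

4

  25 → USB stick 1 (new)  [load 25/160]
  100 → USB stick 1  [load 125/160]
  100 → USB stick 2 (new)  [load 100/160]
  100 → USB stick 3 (new)  [load 100/160]
  45 → USB stick 2  [load 145/160]
  110 → USB stick 4 (new)  [load 110/160]
4 USB sticks opened.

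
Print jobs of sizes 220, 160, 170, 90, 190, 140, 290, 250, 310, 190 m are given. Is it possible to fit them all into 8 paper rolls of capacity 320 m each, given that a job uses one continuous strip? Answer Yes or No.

A valid assignment using 8 paper rolls:
  roll 1: 310 = 310
  roll 2: 290 = 290
  roll 3: 250 = 250
  roll 4: 220 + 90 = 310
  roll 5: 190 = 190
  roll 6: 190 = 190
  roll 7: 170 + 140 = 310
  roll 8: 160 = 160
Every load is within 320 m, so 8 paper rolls suffice.

Yes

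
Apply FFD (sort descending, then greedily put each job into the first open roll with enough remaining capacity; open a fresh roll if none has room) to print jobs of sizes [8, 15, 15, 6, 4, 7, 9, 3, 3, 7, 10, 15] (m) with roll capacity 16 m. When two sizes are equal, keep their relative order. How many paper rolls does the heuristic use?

7

Sorted descending: 15, 15, 15, 10, 9, 8, 7, 7, 6, 4, 3, 3.
  15 → roll 1 (new)  [load 15/16]
  15 → roll 2 (new)  [load 15/16]
  15 → roll 3 (new)  [load 15/16]
  10 → roll 4 (new)  [load 10/16]
  9 → roll 5 (new)  [load 9/16]
  8 → roll 6 (new)  [load 8/16]
  7 → roll 5  [load 16/16]
  7 → roll 6  [load 15/16]
  6 → roll 4  [load 16/16]
  4 → roll 7 (new)  [load 4/16]
  3 → roll 7  [load 7/16]
  3 → roll 7  [load 10/16]
7 paper rolls opened.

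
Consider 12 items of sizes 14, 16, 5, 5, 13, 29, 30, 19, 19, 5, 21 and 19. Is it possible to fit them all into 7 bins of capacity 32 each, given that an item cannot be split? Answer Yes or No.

A valid assignment using 7 bins:
  bin 1: 30 = 30
  bin 2: 29 = 29
  bin 3: 21 + 5 + 5 = 31
  bin 4: 19 + 13 = 32
  bin 5: 19 + 5 = 24
  bin 6: 19 = 19
  bin 7: 16 + 14 = 30
Every load is within 32, so 7 bins suffice.

Yes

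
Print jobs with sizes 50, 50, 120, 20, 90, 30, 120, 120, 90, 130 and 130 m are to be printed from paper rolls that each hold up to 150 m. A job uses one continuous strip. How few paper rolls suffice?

7

Total = 130 + 130 + 120 + 120 + 120 + 90 + 90 + 50 + 50 + 30 + 20 = 950 m.
Lower bound: ⌈950/150⌉ = 7 paper rolls.
A packing using 7 paper rolls:
  roll 1: 130 + 20 = 150
  roll 2: 130 = 130
  roll 3: 120 + 30 = 150
  roll 4: 120 = 120
  roll 5: 120 = 120
  roll 6: 90 + 50 = 140
  roll 7: 90 + 50 = 140
This matches the lower bound, so 7 is optimal.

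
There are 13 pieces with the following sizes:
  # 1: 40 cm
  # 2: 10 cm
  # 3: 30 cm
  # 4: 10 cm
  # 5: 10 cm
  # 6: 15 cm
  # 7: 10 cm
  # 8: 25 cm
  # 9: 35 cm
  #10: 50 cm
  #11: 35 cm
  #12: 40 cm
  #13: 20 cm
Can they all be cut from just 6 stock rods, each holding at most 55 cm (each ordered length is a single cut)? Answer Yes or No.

No

Total = 330 cm; ⌈330/55⌉ = 6.
The bound of 6 does not rule out 6, but exhaustive search shows no assignment into 6 stock rods of capacity 55 cm exists — the minimum is 7.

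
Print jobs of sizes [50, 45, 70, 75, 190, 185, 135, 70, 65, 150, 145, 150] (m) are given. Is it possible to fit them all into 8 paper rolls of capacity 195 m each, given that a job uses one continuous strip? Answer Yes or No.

A valid assignment using 8 paper rolls:
  roll 1: 190 = 190
  roll 2: 185 = 185
  roll 3: 150 + 45 = 195
  roll 4: 150 = 150
  roll 5: 145 + 50 = 195
  roll 6: 135 = 135
  roll 7: 75 + 70 = 145
  roll 8: 70 + 65 = 135
Every load is within 195 m, so 8 paper rolls suffice.

Yes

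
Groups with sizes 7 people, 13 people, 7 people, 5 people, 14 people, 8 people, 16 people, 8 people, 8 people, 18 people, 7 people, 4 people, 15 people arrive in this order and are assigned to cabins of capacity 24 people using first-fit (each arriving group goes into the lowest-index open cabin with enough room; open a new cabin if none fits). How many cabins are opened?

  7 → cabin 1 (new)  [load 7/24]
  13 → cabin 1  [load 20/24]
  7 → cabin 2 (new)  [load 7/24]
  5 → cabin 2  [load 12/24]
  14 → cabin 3 (new)  [load 14/24]
  8 → cabin 2  [load 20/24]
  16 → cabin 4 (new)  [load 16/24]
  8 → cabin 3  [load 22/24]
  8 → cabin 4  [load 24/24]
  18 → cabin 5 (new)  [load 18/24]
  7 → cabin 6 (new)  [load 7/24]
  4 → cabin 1  [load 24/24]
  15 → cabin 6  [load 22/24]
6 cabins opened.

6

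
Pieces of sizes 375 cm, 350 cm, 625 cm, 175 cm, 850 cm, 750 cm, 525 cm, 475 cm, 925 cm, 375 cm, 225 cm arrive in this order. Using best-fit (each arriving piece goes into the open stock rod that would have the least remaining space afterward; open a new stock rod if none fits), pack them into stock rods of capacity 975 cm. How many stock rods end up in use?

7

  375 → stock rod 1 (new)  [load 375/975]
  350 → stock rod 1  [load 725/975]
  625 → stock rod 2 (new)  [load 625/975]
  175 → stock rod 1  [load 900/975]
  850 → stock rod 3 (new)  [load 850/975]
  750 → stock rod 4 (new)  [load 750/975]
  525 → stock rod 5 (new)  [load 525/975]
  475 → stock rod 6 (new)  [load 475/975]
  925 → stock rod 7 (new)  [load 925/975]
  375 → stock rod 5  [load 900/975]
  225 → stock rod 4  [load 975/975]
7 stock rods opened.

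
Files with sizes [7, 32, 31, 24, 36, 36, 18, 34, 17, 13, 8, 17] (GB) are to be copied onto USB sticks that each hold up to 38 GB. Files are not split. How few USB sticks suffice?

Total = 36 + 36 + 34 + 32 + 31 + 24 + 18 + 17 + 17 + 13 + 8 + 7 = 273 GB.
Lower bound: ⌈273/38⌉ = 8 USB sticks.
A packing using 8 USB sticks:
  USB stick 1: 36 = 36
  USB stick 2: 36 = 36
  USB stick 3: 34 = 34
  USB stick 4: 32 = 32
  USB stick 5: 31 + 7 = 38
  USB stick 6: 24 + 13 = 37
  USB stick 7: 18 + 17 = 35
  USB stick 8: 17 + 8 = 25
This matches the lower bound, so 8 is optimal.

8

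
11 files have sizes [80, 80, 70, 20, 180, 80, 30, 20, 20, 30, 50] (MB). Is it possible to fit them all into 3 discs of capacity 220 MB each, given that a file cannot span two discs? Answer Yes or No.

Yes

A valid assignment using 3 discs:
  disc 1: 180 + 20 + 20 = 220
  disc 2: 80 + 80 + 30 + 30 = 220
  disc 3: 80 + 70 + 50 + 20 = 220
Every load is within 220 MB, so 3 discs suffice.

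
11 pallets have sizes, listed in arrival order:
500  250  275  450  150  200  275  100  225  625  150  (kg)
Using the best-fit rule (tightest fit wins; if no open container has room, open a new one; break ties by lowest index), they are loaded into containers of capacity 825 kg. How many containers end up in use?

  500 → container 1 (new)  [load 500/825]
  250 → container 1  [load 750/825]
  275 → container 2 (new)  [load 275/825]
  450 → container 2  [load 725/825]
  150 → container 3 (new)  [load 150/825]
  200 → container 3  [load 350/825]
  275 → container 3  [load 625/825]
  100 → container 2  [load 825/825]
  225 → container 4 (new)  [load 225/825]
  625 → container 5 (new)  [load 625/825]
  150 → container 3  [load 775/825]
5 containers opened.

5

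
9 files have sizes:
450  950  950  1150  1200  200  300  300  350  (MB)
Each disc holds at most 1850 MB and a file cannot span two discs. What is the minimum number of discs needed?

4

Total = 1200 + 1150 + 950 + 950 + 450 + 350 + 300 + 300 + 200 = 5850 MB.
Lower bound: ⌈5850/1850⌉ = 4 discs.
A packing using 4 discs:
  disc 1: 1200 + 450 + 200 = 1850
  disc 2: 1150 + 350 + 300 = 1800
  disc 3: 950 + 300 = 1250
  disc 4: 950 = 950
This matches the lower bound, so 4 is optimal.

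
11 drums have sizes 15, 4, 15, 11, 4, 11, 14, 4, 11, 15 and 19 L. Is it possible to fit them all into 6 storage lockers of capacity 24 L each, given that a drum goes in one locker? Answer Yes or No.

Total = 123 L; ⌈123/24⌉ = 6.
The bound of 6 does not rule out 6, but exhaustive search shows no assignment into 6 storage lockers of capacity 24 L exists — the minimum is 7.

No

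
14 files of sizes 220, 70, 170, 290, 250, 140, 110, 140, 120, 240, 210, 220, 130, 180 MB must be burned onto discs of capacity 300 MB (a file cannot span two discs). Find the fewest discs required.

Total = 290 + 250 + 240 + 220 + 220 + 210 + 180 + 170 + 140 + 140 + 130 + 120 + 110 + 70 = 2490 MB.
Lower bound: ⌈2490/300⌉ = 9 discs.
A packing using 10 discs:
  disc 1: 290 = 290
  disc 2: 250 = 250
  disc 3: 240 = 240
  disc 4: 220 + 70 = 290
  disc 5: 220 = 220
  disc 6: 210 = 210
  disc 7: 180 + 120 = 300
  disc 8: 170 + 130 = 300
  disc 9: 140 + 140 = 280
  disc 10: 110 = 110
No arrangement into 9 discs stays within capacity, so 10 is optimal.

10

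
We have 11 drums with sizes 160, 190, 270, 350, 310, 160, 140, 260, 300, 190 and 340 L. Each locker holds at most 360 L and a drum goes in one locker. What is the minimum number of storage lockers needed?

Total = 350 + 340 + 310 + 300 + 270 + 260 + 190 + 190 + 160 + 160 + 140 = 2670 L.
Lower bound: ⌈2670/360⌉ = 8 storage lockers.
A packing using 9 storage lockers:
  locker 1: 350 = 350
  locker 2: 340 = 340
  locker 3: 310 = 310
  locker 4: 300 = 300
  locker 5: 270 = 270
  locker 6: 260 = 260
  locker 7: 190 + 160 = 350
  locker 8: 190 + 160 = 350
  locker 9: 140 = 140
No arrangement into 8 storage lockers stays within capacity, so 9 is optimal.

9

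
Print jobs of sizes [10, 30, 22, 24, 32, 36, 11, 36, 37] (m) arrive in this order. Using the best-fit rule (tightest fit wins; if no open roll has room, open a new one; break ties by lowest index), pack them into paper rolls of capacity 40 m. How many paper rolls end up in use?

  10 → roll 1 (new)  [load 10/40]
  30 → roll 1  [load 40/40]
  22 → roll 2 (new)  [load 22/40]
  24 → roll 3 (new)  [load 24/40]
  32 → roll 4 (new)  [load 32/40]
  36 → roll 5 (new)  [load 36/40]
  11 → roll 3  [load 35/40]
  36 → roll 6 (new)  [load 36/40]
  37 → roll 7 (new)  [load 37/40]
7 paper rolls opened.

7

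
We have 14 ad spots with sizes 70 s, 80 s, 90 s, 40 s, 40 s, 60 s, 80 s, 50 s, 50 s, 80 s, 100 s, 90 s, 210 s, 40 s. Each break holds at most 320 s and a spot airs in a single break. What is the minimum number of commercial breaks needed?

4

Total = 210 + 100 + 90 + 90 + 80 + 80 + 80 + 70 + 60 + 50 + 50 + 40 + 40 + 40 = 1080 s.
Lower bound: ⌈1080/320⌉ = 4 commercial breaks.
A packing using 4 commercial breaks:
  break 1: 210 + 100 = 310
  break 2: 90 + 90 + 80 + 60 = 320
  break 3: 80 + 80 + 70 + 50 + 40 = 320
  break 4: 50 + 40 + 40 = 130
This matches the lower bound, so 4 is optimal.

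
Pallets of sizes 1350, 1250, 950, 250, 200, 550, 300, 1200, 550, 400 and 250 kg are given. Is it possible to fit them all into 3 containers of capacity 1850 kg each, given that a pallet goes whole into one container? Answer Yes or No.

Total = 7250 kg; ⌈7250/1850⌉ = 4.
At least 4 containers are required, but only 3 are allowed.

No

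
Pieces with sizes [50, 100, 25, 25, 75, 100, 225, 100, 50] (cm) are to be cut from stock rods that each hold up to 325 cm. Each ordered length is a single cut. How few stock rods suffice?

3

Total = 225 + 100 + 100 + 100 + 75 + 50 + 50 + 25 + 25 = 750 cm.
Lower bound: ⌈750/325⌉ = 3 stock rods.
A packing using 3 stock rods:
  stock rod 1: 225 + 100 = 325
  stock rod 2: 100 + 100 + 75 + 50 = 325
  stock rod 3: 50 + 25 + 25 = 100
This matches the lower bound, so 3 is optimal.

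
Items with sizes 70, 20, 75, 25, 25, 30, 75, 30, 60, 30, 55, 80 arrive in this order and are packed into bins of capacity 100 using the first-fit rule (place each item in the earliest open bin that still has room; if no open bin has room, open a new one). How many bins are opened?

  70 → bin 1 (new)  [load 70/100]
  20 → bin 1  [load 90/100]
  75 → bin 2 (new)  [load 75/100]
  25 → bin 2  [load 100/100]
  25 → bin 3 (new)  [load 25/100]
  30 → bin 3  [load 55/100]
  75 → bin 4 (new)  [load 75/100]
  30 → bin 3  [load 85/100]
  60 → bin 5 (new)  [load 60/100]
  30 → bin 5  [load 90/100]
  55 → bin 6 (new)  [load 55/100]
  80 → bin 7 (new)  [load 80/100]
7 bins opened.

7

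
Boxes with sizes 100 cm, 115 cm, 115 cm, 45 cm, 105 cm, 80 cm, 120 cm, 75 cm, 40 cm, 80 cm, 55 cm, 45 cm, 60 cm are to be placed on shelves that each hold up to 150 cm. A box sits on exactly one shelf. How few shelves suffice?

8

Total = 120 + 115 + 115 + 105 + 100 + 80 + 80 + 75 + 60 + 55 + 45 + 45 + 40 = 1035 cm.
Lower bound: ⌈1035/150⌉ = 7 shelves.
A packing using 8 shelves:
  shelf 1: 120 = 120
  shelf 2: 115 = 115
  shelf 3: 115 = 115
  shelf 4: 105 + 45 = 150
  shelf 5: 100 + 45 = 145
  shelf 6: 80 + 60 = 140
  shelf 7: 80 + 55 = 135
  shelf 8: 75 + 40 = 115
No arrangement into 7 shelves stays within capacity, so 8 is optimal.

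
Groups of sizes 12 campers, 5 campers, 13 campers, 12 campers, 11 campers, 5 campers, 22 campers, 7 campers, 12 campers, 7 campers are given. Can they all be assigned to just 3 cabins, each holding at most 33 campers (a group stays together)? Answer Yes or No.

No

Total = 106 campers; ⌈106/33⌉ = 4.
At least 4 cabins are required, but only 3 are allowed.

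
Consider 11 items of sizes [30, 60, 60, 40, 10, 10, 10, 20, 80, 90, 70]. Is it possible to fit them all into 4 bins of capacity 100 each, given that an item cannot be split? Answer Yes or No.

Total = 480; ⌈480/100⌉ = 5.
At least 5 bins are required, but only 4 are allowed.

No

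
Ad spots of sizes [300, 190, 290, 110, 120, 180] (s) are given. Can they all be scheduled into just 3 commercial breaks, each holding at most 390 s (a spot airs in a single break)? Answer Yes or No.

Total = 1190 s; ⌈1190/390⌉ = 4.
At least 4 commercial breaks are required, but only 3 are allowed.

No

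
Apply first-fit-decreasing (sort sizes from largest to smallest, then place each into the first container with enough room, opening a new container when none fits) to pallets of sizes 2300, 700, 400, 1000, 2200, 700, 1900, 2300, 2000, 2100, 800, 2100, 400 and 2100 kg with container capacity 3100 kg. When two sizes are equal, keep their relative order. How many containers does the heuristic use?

8

Sorted descending: 2300, 2300, 2200, 2100, 2100, 2100, 2000, 1900, 1000, 800, 700, 700, 400, 400.
  2300 → container 1 (new)  [load 2300/3100]
  2300 → container 2 (new)  [load 2300/3100]
  2200 → container 3 (new)  [load 2200/3100]
  2100 → container 4 (new)  [load 2100/3100]
  2100 → container 5 (new)  [load 2100/3100]
  2100 → container 6 (new)  [load 2100/3100]
  2000 → container 7 (new)  [load 2000/3100]
  1900 → container 8 (new)  [load 1900/3100]
  1000 → container 4  [load 3100/3100]
  800 → container 1  [load 3100/3100]
  700 → container 2  [load 3000/3100]
  700 → container 3  [load 2900/3100]
  400 → container 5  [load 2500/3100]
  400 → container 5  [load 2900/3100]
8 containers opened.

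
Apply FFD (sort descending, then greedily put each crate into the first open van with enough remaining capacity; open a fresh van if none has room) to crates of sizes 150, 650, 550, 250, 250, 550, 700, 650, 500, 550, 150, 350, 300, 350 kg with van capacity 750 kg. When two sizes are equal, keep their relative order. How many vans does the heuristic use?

9

Sorted descending: 700, 650, 650, 550, 550, 550, 500, 350, 350, 300, 250, 250, 150, 150.
  700 → van 1 (new)  [load 700/750]
  650 → van 2 (new)  [load 650/750]
  650 → van 3 (new)  [load 650/750]
  550 → van 4 (new)  [load 550/750]
  550 → van 5 (new)  [load 550/750]
  550 → van 6 (new)  [load 550/750]
  500 → van 7 (new)  [load 500/750]
  350 → van 8 (new)  [load 350/750]
  350 → van 8  [load 700/750]
  300 → van 9 (new)  [load 300/750]
  250 → van 7  [load 750/750]
  250 → van 9  [load 550/750]
  150 → van 4  [load 700/750]
  150 → van 5  [load 700/750]
9 vans opened.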